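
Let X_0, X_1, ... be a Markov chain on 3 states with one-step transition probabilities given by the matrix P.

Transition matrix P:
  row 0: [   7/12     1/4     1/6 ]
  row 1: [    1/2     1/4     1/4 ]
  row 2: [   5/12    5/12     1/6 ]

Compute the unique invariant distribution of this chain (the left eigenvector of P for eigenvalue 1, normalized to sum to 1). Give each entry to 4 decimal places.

π = [0.5282, 0.2817, 0.1901]

Balance equations π_j = Σ_i π_i·P[i][j]:
  π_0 = 7/12·π_0 + 1/2·π_1 + 5/12·π_2
  π_1 = 1/4·π_0 + 1/4·π_1 + 5/12·π_2
  normalize: π_0 + π_1 + π_2 = 1
Solving the linear system gives exactly π = [75/142, 20/71, 27/142].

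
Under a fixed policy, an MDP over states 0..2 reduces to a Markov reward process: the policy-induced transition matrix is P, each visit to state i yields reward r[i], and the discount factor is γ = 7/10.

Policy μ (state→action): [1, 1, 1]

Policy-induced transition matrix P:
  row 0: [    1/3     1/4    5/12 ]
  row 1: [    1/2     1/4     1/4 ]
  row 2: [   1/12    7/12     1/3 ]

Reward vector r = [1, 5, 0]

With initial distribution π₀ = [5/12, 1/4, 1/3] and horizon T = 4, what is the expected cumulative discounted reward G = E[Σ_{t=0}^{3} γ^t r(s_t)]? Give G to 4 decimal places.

t=0: π = [0.4167, 0.2500, 0.3333], E[r] = 1.6667, γ^t·E[r] = 1.666667, running G = 1.666667
t=1: π = [0.2917, 0.3611, 0.3472], E[r] = 2.0972, γ^t·E[r] = 1.468056, running G = 3.134722
t=2: π = [0.3067, 0.3657, 0.3275], E[r] = 2.1354, γ^t·E[r] = 1.046354, running G = 4.181076
t=3: π = [0.3124, 0.3592, 0.3284], E[r] = 2.1083, γ^t·E[r] = 0.723152, running G = 4.904228

G = 4.9042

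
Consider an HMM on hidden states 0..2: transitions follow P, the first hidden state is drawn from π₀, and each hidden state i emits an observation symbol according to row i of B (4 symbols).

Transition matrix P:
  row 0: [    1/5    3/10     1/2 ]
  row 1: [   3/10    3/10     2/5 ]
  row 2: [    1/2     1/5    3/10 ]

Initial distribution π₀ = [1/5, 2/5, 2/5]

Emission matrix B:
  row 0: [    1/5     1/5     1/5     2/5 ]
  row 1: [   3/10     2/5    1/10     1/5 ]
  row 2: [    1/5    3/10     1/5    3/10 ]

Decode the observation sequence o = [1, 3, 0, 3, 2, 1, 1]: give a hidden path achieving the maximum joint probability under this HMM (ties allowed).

t=0: δ = [4.000e-02, 1.600e-01, 1.200e-01]  (obs o_0=1)
t=1: δ = [2.400e-02, 9.600e-03, 1.920e-02]  ψ = [2, 1, 1]  (obs o_1=3)
t=2: δ = [1.920e-03, 2.160e-03, 2.400e-03]  ψ = [2, 0, 0]  (obs o_2=0)
t=3: δ = [4.800e-04, 1.296e-04, 2.880e-04]  ψ = [2, 1, 0]  (obs o_3=3)
t=4: δ = [2.880e-05, 1.440e-05, 4.800e-05]  ψ = [2, 0, 0]  (obs o_4=2)
t=5: δ = [4.800e-06, 3.840e-06, 4.320e-06]  ψ = [2, 2, 0]  (obs o_5=1)
t=6: δ = [4.320e-07, 5.760e-07, 7.200e-07]  ψ = [2, 0, 0]  (obs o_6=1)
backtrack: best end state = 2; path = [2, 0, 2, 0, 2, 0, 2]

path = [2, 0, 2, 0, 2, 0, 2]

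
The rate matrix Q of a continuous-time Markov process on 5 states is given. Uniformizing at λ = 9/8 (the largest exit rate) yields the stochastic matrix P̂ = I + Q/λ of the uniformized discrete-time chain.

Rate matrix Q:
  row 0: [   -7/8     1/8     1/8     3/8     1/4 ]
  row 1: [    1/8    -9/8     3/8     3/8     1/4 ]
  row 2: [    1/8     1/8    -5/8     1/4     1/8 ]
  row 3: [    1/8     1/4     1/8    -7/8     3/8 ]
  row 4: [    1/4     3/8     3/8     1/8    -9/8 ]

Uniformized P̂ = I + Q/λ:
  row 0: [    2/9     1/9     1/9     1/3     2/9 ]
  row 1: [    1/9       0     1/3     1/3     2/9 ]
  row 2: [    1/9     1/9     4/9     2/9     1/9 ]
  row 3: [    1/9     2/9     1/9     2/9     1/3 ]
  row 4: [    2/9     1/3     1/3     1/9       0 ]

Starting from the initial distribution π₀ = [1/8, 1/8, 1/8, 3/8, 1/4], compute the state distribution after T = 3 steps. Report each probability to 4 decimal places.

t=0: π = [0.1250, 0.1250, 0.1250, 0.3750, 0.2500]
t=1: π = [0.1528, 0.1944, 0.2361, 0.2222, 0.1944]
t=2: π = [0.1497, 0.1574, 0.2762, 0.2392, 0.1775]
t=3: π = [0.1475, 0.1596, 0.2776, 0.2366, 0.1787]

π = [0.1475, 0.1596, 0.2776, 0.2366, 0.1787]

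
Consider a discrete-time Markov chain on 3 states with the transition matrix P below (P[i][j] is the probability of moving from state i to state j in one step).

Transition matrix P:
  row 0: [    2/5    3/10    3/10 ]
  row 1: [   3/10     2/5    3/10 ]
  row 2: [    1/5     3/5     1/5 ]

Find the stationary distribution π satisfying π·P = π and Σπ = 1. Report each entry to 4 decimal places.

Balance equations π_j = Σ_i π_i·P[i][j]:
  π_0 = 2/5·π_0 + 3/10·π_1 + 1/5·π_2
  π_1 = 3/10·π_0 + 2/5·π_1 + 3/5·π_2
  normalize: π_0 + π_1 + π_2 = 1
Solving the linear system gives exactly π = [10/33, 14/33, 3/11].

π = [0.3030, 0.4242, 0.2727]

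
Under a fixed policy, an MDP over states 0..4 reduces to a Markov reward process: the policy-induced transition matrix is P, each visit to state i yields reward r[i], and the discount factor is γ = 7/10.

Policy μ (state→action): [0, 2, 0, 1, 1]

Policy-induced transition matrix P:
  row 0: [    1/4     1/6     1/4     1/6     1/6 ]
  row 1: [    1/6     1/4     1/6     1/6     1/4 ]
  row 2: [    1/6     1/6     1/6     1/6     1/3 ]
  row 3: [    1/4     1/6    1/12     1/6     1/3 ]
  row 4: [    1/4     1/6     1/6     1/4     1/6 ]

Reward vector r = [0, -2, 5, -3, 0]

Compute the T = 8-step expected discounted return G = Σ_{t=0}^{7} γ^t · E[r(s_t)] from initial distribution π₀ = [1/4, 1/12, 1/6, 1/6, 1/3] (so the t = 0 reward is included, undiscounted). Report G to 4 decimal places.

t=0: π = [0.2500, 0.0833, 0.1667, 0.1667, 0.3333], E[r] = 0.1667, γ^t·E[r] = 0.166667, running G = 0.166667
t=1: π = [0.2292, 0.1736, 0.1736, 0.1944, 0.2292], E[r] = -0.0625, γ^t·E[r] = -0.043750, running G = 0.122917
t=2: π = [0.2211, 0.1811, 0.1696, 0.1858, 0.2425], E[r] = -0.0718, γ^t·E[r] = -0.035162, running G = 0.087755
t=3: π = [0.2208, 0.1818, 0.1696, 0.1869, 0.2410], E[r] = -0.0761, γ^t·E[r] = -0.026102, running G = 0.061652
t=4: π = [0.2207, 0.1818, 0.1695, 0.1867, 0.2412], E[r] = -0.0764, γ^t·E[r] = -0.018347, running G = 0.043306
t=5: π = [0.2207, 0.1818, 0.1695, 0.1868, 0.2412], E[r] = -0.0765, γ^t·E[r] = -0.012850, running G = 0.030456
t=6: π = [0.2207, 0.1818, 0.1695, 0.1868, 0.2412], E[r] = -0.0765, γ^t·E[r] = -0.008995, running G = 0.021461
t=7: π = [0.2207, 0.1818, 0.1695, 0.1868, 0.2412], E[r] = -0.0765, γ^t·E[r] = -0.006296, running G = 0.015165

G = 0.0152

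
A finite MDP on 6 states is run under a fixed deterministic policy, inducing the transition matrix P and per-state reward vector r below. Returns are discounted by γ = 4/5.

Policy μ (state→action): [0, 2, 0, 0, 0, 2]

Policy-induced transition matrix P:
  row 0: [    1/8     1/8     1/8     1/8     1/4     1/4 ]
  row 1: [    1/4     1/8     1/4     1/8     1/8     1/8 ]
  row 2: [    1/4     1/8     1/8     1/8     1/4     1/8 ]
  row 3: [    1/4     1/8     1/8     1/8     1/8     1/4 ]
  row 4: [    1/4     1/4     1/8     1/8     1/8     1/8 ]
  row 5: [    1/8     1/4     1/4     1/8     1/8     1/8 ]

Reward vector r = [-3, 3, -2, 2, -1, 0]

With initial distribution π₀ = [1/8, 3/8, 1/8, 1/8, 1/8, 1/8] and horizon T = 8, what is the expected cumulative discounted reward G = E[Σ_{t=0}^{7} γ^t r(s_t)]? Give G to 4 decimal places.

t=0: π = [0.1250, 0.3750, 0.1250, 0.1250, 0.1250, 0.1250], E[r] = 0.6250, γ^t·E[r] = 0.625000, running G = 0.625000
t=1: π = [0.2188, 0.1563, 0.1875, 0.1250, 0.1563, 0.1563], E[r] = -0.4688, γ^t·E[r] = -0.375000, running G = 0.250000
t=2: π = [0.2031, 0.1641, 0.1641, 0.1250, 0.1758, 0.1680], E[r] = -0.3711, γ^t·E[r] = -0.237500, running G = 0.012500
t=3: π = [0.2036, 0.1680, 0.1665, 0.1250, 0.1709, 0.1660], E[r] = -0.3608, γ^t·E[r] = -0.184750, running G = -0.172250
t=4: π = [0.2038, 0.1671, 0.1667, 0.1250, 0.1713, 0.1661], E[r] = -0.3648, γ^t·E[r] = -0.149425, running G = -0.321675
t=5: π = [0.2038, 0.1672, 0.1666, 0.1250, 0.1713, 0.1661], E[r] = -0.3644, γ^t·E[r] = -0.119410, running G = -0.441085
t=6: π = [0.2038, 0.1672, 0.1667, 0.1250, 0.1713, 0.1661], E[r] = -0.3644, γ^t·E[r] = -0.095522, running G = -0.536607
t=7: π = [0.2038, 0.1672, 0.1667, 0.1250, 0.1713, 0.1661], E[r] = -0.3644, γ^t·E[r] = -0.076420, running G = -0.613027

G = -0.6130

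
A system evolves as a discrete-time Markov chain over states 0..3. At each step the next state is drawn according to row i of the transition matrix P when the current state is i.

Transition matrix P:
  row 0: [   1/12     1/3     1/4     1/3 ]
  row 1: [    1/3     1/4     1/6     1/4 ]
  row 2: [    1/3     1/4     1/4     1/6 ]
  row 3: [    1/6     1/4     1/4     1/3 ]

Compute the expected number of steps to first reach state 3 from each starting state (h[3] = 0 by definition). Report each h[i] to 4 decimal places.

First-step conditioning: h[3] = 0; for i ≠ 3, h[i] = 1 + Σ_k P[i][k]·h[k].
  h[0] = 1 + 1/12·h[0] + 1/3·h[1] + 1/4·h[2]
  h[1] = 1 + 1/3·h[0] + 1/4·h[1] + 1/6·h[2]
  h[2] = 1 + 1/3·h[0] + 1/4·h[1] + 1/4·h[2]
Solving the 3×3 linear system over states ≠ 3 gives exactly h = [372/101, 396/101, 432/101, 0] (h[3] = 0 is the target).

h = [3.6832, 3.9208, 4.2772, 0.0000]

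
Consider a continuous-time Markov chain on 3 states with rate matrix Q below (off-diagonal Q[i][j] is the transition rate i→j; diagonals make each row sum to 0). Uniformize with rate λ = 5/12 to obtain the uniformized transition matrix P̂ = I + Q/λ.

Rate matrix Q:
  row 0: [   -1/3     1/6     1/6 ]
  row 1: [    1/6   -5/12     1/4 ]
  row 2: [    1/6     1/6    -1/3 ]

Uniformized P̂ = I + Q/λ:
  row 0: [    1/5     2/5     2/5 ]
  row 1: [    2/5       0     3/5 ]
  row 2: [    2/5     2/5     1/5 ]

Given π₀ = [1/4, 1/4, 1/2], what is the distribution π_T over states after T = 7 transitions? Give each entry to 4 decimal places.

π = [0.3333, 0.2858, 0.3809]

t=0: π = [0.2500, 0.2500, 0.5000]
t=1: π = [0.3500, 0.3000, 0.3500]
t=2: π = [0.3300, 0.2800, 0.3900]
t=3: π = [0.3340, 0.2880, 0.3780]
t=4: π = [0.3332, 0.2848, 0.3820]
t=5: π = [0.3334, 0.2861, 0.3806]
t=6: π = [0.3333, 0.2856, 0.3811]
t=7: π = [0.3333, 0.2858, 0.3809]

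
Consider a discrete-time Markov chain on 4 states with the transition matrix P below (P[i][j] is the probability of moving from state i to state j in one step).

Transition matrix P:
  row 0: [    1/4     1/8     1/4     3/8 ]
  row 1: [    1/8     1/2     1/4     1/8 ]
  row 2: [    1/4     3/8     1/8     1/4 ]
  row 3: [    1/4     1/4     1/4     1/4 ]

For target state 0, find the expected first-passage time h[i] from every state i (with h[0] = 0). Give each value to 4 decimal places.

First-step conditioning: h[0] = 0; for i ≠ 0, h[i] = 1 + Σ_k P[i][k]·h[k].
  h[1] = 1 + 1/2·h[1] + 1/4·h[2] + 1/8·h[3]
  h[2] = 1 + 3/8·h[1] + 1/8·h[2] + 1/4·h[3]
  h[3] = 1 + 1/4·h[1] + 1/4·h[2] + 1/4·h[3]
Solving the 3×3 linear system over states ≠ 0 gives exactly h = [0, 63/11, 5, 54/11] (h[0] = 0 is the target).

h = [0.0000, 5.7273, 5.0000, 4.9091]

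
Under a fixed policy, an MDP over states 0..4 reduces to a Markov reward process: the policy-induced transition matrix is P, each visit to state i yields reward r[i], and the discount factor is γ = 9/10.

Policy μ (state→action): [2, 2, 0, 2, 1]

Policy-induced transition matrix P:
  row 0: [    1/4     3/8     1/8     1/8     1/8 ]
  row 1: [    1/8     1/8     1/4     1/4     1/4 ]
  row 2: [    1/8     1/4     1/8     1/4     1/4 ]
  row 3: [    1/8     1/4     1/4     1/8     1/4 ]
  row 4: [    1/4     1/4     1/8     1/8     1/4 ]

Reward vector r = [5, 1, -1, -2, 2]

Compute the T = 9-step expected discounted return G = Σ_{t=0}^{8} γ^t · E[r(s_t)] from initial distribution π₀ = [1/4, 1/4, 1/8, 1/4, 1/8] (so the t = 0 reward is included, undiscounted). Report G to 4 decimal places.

G = 6.4350

t=0: π = [0.2500, 0.2500, 0.1250, 0.2500, 0.1250], E[r] = 1.1250, γ^t·E[r] = 1.125000, running G = 1.125000
t=1: π = [0.1719, 0.2500, 0.1875, 0.1719, 0.2188], E[r] = 1.0156, γ^t·E[r] = 0.914063, running G = 2.039063
t=2: π = [0.1738, 0.2402, 0.1777, 0.1797, 0.2285], E[r] = 1.0293, γ^t·E[r] = 0.833730, running G = 2.872793
t=3: π = [0.1753, 0.2417, 0.1775, 0.1772, 0.2283], E[r] = 1.0427, γ^t·E[r] = 0.760146, running G = 3.632939
t=4: π = [0.1754, 0.2417, 0.1774, 0.1774, 0.2281], E[r] = 1.0429, γ^t·E[r] = 0.684272, running G = 4.317211
t=5: π = [0.1754, 0.2417, 0.1774, 0.1774, 0.2281], E[r] = 1.0429, γ^t·E[r] = 0.615829, running G = 4.933040
t=6: π = [0.1754, 0.2417, 0.1774, 0.1774, 0.2281], E[r] = 1.0429, γ^t·E[r] = 0.554232, running G = 5.487272
t=7: π = [0.1754, 0.2417, 0.1774, 0.1774, 0.2281], E[r] = 1.0429, γ^t·E[r] = 0.498809, running G = 5.986080
t=8: π = [0.1754, 0.2417, 0.1774, 0.1774, 0.2281], E[r] = 1.0429, γ^t·E[r] = 0.448928, running G = 6.435008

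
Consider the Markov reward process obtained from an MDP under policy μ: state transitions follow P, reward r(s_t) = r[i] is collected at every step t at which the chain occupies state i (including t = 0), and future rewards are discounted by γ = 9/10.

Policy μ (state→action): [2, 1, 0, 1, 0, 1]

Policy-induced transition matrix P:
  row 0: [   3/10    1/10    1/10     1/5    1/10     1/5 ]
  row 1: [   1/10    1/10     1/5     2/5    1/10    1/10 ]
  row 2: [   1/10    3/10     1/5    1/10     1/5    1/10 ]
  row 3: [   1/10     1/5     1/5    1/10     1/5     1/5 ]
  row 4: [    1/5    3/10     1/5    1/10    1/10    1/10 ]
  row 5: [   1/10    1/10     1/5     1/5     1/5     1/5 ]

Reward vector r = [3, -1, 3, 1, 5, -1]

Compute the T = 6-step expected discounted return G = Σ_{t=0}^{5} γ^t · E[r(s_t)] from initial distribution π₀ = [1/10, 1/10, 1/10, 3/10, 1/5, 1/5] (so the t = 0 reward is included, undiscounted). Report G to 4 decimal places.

G = 7.4952

t=0: π = [0.1000, 0.1000, 0.1000, 0.3000, 0.2000, 0.2000], E[r] = 1.6000, γ^t·E[r] = 1.600000, running G = 1.600000
t=1: π = [0.1400, 0.1900, 0.1900, 0.1600, 0.1600, 0.1600], E[r] = 1.6000, γ^t·E[r] = 1.440000, running G = 3.040000
t=2: π = [0.1440, 0.1860, 0.1860, 0.1870, 0.1510, 0.1460], E[r] = 1.6000, γ^t·E[r] = 1.296000, running G = 4.336000
t=3: π = [0.1439, 0.1861, 0.1856, 0.1848, 0.1519, 0.1477], E[r] = 1.5990, γ^t·E[r] = 1.165671, running G = 5.501671
t=4: π = [0.1440, 0.1860, 0.1856, 0.1850, 0.1518, 0.1476], E[r] = 1.5992, γ^t·E[r] = 1.049209, running G = 6.550880
t=5: π = [0.1440, 0.1860, 0.1856, 0.1850, 0.1518, 0.1477], E[r] = 1.5992, γ^t·E[r] = 0.944292, running G = 7.495171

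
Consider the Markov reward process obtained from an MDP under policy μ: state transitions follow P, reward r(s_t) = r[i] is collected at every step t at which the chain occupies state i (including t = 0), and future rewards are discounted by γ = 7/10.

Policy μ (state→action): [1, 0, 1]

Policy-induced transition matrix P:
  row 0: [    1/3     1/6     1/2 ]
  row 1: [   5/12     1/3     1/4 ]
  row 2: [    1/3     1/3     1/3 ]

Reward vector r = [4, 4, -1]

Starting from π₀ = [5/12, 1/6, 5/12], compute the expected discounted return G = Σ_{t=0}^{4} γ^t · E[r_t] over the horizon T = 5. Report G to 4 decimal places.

G = 5.6655

t=0: π = [0.4167, 0.1667, 0.4167], E[r] = 1.9167, γ^t·E[r] = 1.916667, running G = 1.916667
t=1: π = [0.3472, 0.2639, 0.3889], E[r] = 2.0556, γ^t·E[r] = 1.438889, running G = 3.355556
t=2: π = [0.3553, 0.2755, 0.3692], E[r] = 2.1539, γ^t·E[r] = 1.055428, running G = 4.410984
t=3: π = [0.3563, 0.2741, 0.3696], E[r] = 2.1520, γ^t·E[r] = 0.738138, running G = 5.149122
t=4: π = [0.3562, 0.2740, 0.3699], E[r] = 2.1506, γ^t·E[r] = 0.516369, running G = 5.665491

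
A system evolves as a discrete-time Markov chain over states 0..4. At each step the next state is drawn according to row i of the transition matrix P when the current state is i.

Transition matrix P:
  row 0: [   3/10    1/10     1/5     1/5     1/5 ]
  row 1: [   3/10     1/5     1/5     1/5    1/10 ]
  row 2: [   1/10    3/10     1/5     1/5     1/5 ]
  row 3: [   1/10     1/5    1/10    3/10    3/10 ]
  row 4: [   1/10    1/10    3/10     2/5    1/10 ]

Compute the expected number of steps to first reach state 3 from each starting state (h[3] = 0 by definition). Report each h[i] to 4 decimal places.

First-step conditioning: h[3] = 0; for i ≠ 3, h[i] = 1 + Σ_k P[i][k]·h[k].
  h[0] = 1 + 3/10·h[0] + 1/10·h[1] + 1/5·h[2] + 1/5·h[4]
  h[1] = 1 + 3/10·h[0] + 1/5·h[1] + 1/5·h[2] + 1/10·h[4]
  h[2] = 1 + 1/10·h[0] + 3/10·h[1] + 1/5·h[2] + 1/5·h[4]
  h[4] = 1 + 1/10·h[0] + 1/10·h[1] + 3/10·h[2] + 1/10·h[4]
Solving the 4×4 linear system over states ≠ 3 gives exactly h = [2480/579, 2530/579, 830/193, 0, 2030/579] (h[3] = 0 is the target).

h = [4.2832, 4.3696, 4.3005, 0.0000, 3.5060]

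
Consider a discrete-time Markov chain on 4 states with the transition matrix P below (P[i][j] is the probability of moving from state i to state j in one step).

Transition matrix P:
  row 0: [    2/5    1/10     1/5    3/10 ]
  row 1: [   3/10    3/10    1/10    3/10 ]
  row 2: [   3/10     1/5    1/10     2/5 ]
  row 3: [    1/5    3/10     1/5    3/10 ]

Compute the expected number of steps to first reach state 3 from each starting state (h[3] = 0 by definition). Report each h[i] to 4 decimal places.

h = [3.1560, 3.1915, 2.8723, 0.0000]

First-step conditioning: h[3] = 0; for i ≠ 3, h[i] = 1 + Σ_k P[i][k]·h[k].
  h[0] = 1 + 2/5·h[0] + 1/10·h[1] + 1/5·h[2]
  h[1] = 1 + 3/10·h[0] + 3/10·h[1] + 1/10·h[2]
  h[2] = 1 + 3/10·h[0] + 1/5·h[1] + 1/10·h[2]
Solving the 3×3 linear system over states ≠ 3 gives exactly h = [445/141, 150/47, 135/47, 0] (h[3] = 0 is the target).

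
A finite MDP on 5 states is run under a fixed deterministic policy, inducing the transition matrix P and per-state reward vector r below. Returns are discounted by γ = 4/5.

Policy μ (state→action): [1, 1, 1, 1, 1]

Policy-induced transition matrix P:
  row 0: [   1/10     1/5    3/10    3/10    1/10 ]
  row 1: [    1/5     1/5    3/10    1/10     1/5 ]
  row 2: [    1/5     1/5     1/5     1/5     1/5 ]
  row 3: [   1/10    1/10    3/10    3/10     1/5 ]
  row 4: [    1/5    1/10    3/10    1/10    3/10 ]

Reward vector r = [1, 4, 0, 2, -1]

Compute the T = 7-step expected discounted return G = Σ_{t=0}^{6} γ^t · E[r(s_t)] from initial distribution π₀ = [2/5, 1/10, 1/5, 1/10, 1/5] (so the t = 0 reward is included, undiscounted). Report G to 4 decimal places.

t=0: π = [0.4000, 0.1000, 0.2000, 0.1000, 0.2000], E[r] = 0.8000, γ^t·E[r] = 0.800000, running G = 0.800000
t=1: π = [0.1500, 0.1700, 0.2800, 0.2200, 0.1800], E[r] = 1.0900, γ^t·E[r] = 0.872000, running G = 1.672000
t=2: π = [0.1630, 0.1600, 0.2720, 0.2020, 0.2030], E[r] = 1.0040, γ^t·E[r] = 0.642560, running G = 2.314560
t=3: π = [0.1635, 0.1595, 0.2728, 0.2002, 0.2040], E[r] = 0.9979, γ^t·E[r] = 0.510925, running G = 2.825485
t=4: π = [0.1636, 0.1596, 0.2727, 0.2000, 0.2041], E[r] = 0.9979, γ^t·E[r] = 0.408756, running G = 3.234241
t=5: π = [0.1636, 0.1596, 0.2727, 0.2000, 0.2040], E[r] = 0.9980, γ^t·E[r] = 0.327014, running G = 3.561256
t=6: π = [0.1636, 0.1596, 0.2727, 0.2000, 0.2040], E[r] = 0.9980, γ^t·E[r] = 0.261614, running G = 3.822870

G = 3.8229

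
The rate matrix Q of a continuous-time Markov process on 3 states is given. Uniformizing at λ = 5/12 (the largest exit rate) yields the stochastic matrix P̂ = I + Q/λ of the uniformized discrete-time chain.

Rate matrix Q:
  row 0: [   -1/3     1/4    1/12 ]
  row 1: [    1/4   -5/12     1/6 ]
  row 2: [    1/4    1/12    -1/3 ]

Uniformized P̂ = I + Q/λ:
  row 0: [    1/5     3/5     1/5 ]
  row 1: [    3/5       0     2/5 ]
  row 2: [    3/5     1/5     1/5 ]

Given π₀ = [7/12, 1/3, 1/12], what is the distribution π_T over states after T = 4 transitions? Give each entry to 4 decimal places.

t=0: π = [0.5833, 0.3333, 0.0833]
t=1: π = [0.3667, 0.3667, 0.2667]
t=2: π = [0.4533, 0.2733, 0.2733]
t=3: π = [0.4187, 0.3267, 0.2547]
t=4: π = [0.4325, 0.3021, 0.2653]

π = [0.4325, 0.3021, 0.2653]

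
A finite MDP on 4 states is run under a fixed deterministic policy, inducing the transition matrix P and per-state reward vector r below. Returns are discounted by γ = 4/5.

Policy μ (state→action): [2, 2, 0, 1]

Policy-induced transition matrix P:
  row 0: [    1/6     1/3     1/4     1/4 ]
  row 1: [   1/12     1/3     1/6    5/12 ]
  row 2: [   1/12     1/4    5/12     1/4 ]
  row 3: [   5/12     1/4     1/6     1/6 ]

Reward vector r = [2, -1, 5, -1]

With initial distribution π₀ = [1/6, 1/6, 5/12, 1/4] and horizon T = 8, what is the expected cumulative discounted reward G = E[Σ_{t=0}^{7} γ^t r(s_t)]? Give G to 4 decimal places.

G = 5.4690

t=0: π = [0.1667, 0.1667, 0.4167, 0.2500], E[r] = 2.0000, γ^t·E[r] = 2.000000, running G = 2.000000
t=1: π = [0.1806, 0.2778, 0.2847, 0.2569], E[r] = 1.2500, γ^t·E[r] = 1.000000, running G = 3.000000
t=2: π = [0.1840, 0.2882, 0.2529, 0.2749], E[r] = 1.0694, γ^t·E[r] = 0.684444, running G = 3.684444
t=3: π = [0.1903, 0.2894, 0.2452, 0.2751], E[r] = 1.0422, γ^t·E[r] = 0.533630, running G = 4.218074
t=4: π = [0.1909, 0.2900, 0.2438, 0.2753], E[r] = 1.0357, γ^t·E[r] = 0.424217, running G = 4.642291
t=5: π = [0.1910, 0.2901, 0.2435, 0.2754], E[r] = 1.0342, γ^t·E[r] = 0.338893, running G = 4.981185
t=6: π = [0.1910, 0.2901, 0.2435, 0.2754], E[r] = 1.0339, γ^t·E[r] = 0.271042, running G = 5.252226
t=7: π = [0.1911, 0.2901, 0.2435, 0.2754], E[r] = 1.0339, γ^t·E[r] = 0.216821, running G = 5.469047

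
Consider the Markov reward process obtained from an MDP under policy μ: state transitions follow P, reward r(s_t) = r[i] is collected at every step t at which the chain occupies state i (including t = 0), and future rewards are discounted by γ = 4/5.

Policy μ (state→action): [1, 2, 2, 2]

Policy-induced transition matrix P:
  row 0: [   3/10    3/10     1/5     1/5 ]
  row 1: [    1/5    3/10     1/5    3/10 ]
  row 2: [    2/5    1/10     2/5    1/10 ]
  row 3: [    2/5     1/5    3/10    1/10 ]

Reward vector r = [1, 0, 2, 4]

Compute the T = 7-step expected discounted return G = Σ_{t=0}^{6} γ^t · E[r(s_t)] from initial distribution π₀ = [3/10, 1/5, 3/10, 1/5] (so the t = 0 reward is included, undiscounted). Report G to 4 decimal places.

t=0: π = [0.3000, 0.2000, 0.3000, 0.2000], E[r] = 1.7000, γ^t·E[r] = 1.700000, running G = 1.700000
t=1: π = [0.3300, 0.2200, 0.2800, 0.1700], E[r] = 1.5700, γ^t·E[r] = 1.256000, running G = 2.956000
t=2: π = [0.3230, 0.2270, 0.2730, 0.1770], E[r] = 1.5770, γ^t·E[r] = 1.009280, running G = 3.965280
t=3: π = [0.3223, 0.2277, 0.2723, 0.1777], E[r] = 1.5777, γ^t·E[r] = 0.807782, running G = 4.773062
t=4: π = [0.3222, 0.2278, 0.2722, 0.1778], E[r] = 1.5778, γ^t·E[r] = 0.646255, running G = 5.419317
t=5: π = [0.3222, 0.2278, 0.2722, 0.1778], E[r] = 1.5778, γ^t·E[r] = 0.517006, running G = 5.936323
t=6: π = [0.3222, 0.2278, 0.2722, 0.1778], E[r] = 1.5778, γ^t·E[r] = 0.413605, running G = 6.349928

G = 6.3499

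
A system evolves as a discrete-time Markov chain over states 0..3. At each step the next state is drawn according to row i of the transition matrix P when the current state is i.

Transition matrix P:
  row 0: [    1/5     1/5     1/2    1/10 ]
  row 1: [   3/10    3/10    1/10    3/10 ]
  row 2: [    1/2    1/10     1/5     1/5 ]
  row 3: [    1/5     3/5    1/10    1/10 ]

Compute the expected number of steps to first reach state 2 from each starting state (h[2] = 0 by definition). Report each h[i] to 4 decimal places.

First-step conditioning: h[2] = 0; for i ≠ 2, h[i] = 1 + Σ_k P[i][k]·h[k].
  h[0] = 1 + 1/5·h[0] + 1/5·h[1] + 1/10·h[3]
  h[1] = 1 + 3/10·h[0] + 3/10·h[1] + 3/10·h[3]
  h[3] = 1 + 1/5·h[0] + 3/5·h[1] + 1/10·h[3]
Solving the 3×3 linear system over states ≠ 2 gives exactly h = [410/131, 650/131, 0, 670/131] (h[2] = 0 is the target).

h = [3.1298, 4.9618, 0.0000, 5.1145]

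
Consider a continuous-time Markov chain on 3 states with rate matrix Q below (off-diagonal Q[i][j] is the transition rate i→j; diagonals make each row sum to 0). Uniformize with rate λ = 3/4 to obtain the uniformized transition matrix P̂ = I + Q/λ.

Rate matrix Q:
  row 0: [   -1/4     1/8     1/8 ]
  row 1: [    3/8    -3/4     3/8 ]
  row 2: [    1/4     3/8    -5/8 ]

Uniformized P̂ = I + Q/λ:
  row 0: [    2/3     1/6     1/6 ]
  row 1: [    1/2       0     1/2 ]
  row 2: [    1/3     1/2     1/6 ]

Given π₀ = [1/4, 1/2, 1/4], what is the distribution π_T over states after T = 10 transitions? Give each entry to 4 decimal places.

t=0: π = [0.2500, 0.5000, 0.2500]
t=1: π = [0.5000, 0.1667, 0.3333]
t=2: π = [0.5278, 0.2500, 0.2222]
t=3: π = [0.5509, 0.1991, 0.2500]
t=4: π = [0.5502, 0.2168, 0.2330]
t=5: π = [0.5529, 0.2082, 0.2389]
t=6: π = [0.5523, 0.2116, 0.2361]
t=7: π = [0.5527, 0.2101, 0.2372]
t=8: π = [0.5526, 0.2107, 0.2367]
t=9: π = [0.5526, 0.2104, 0.2369]
t=10: π = [0.5526, 0.2106, 0.2368]

π = [0.5526, 0.2106, 0.2368]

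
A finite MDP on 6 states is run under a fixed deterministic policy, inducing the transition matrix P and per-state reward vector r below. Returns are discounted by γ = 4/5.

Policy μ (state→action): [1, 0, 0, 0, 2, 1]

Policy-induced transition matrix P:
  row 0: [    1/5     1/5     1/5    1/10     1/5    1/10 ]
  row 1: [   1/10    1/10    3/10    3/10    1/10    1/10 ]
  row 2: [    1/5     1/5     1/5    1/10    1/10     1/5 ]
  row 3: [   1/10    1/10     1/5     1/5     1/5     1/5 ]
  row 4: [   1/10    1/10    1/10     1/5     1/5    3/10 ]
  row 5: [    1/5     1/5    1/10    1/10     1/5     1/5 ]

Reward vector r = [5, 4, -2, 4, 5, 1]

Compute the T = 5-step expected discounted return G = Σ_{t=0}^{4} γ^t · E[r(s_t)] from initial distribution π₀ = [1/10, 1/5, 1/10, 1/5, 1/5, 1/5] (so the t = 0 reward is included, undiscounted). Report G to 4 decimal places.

G = 9.4173

t=0: π = [0.1000, 0.2000, 0.1000, 0.2000, 0.2000, 0.2000], E[r] = 3.1000, γ^t·E[r] = 3.100000, running G = 3.100000
t=1: π = [0.1400, 0.1400, 0.1800, 0.1800, 0.1700, 0.1900], E[r] = 2.6600, γ^t·E[r] = 2.128000, running G = 5.228000
t=2: π = [0.1510, 0.1510, 0.1780, 0.1630, 0.1680, 0.1890], E[r] = 2.6840, γ^t·E[r] = 1.717760, running G = 6.945760
t=3: π = [0.1518, 0.1518, 0.1794, 0.1633, 0.1671, 0.1866], E[r] = 2.6827, γ^t·E[r] = 1.373542, running G = 8.319302
t=4: π = [0.1518, 0.1518, 0.1798, 0.1634, 0.1669, 0.1864], E[r] = 2.6808, γ^t·E[r] = 1.098035, running G = 9.417338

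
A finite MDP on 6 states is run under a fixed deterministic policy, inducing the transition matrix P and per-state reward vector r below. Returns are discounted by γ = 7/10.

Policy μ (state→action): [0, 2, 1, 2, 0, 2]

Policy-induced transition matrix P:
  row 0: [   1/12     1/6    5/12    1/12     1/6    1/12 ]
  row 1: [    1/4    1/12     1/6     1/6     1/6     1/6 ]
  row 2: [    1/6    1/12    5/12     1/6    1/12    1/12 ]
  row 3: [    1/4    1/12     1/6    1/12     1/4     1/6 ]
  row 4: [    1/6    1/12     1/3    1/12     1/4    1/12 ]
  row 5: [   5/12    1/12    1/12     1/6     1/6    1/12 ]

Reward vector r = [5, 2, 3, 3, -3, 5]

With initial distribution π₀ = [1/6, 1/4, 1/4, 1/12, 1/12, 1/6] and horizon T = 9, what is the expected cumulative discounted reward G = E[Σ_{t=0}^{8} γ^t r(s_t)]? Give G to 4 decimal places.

G = 8.4862

t=0: π = [0.1667, 0.2500, 0.2500, 0.0833, 0.0833, 0.1667], E[r] = 2.9167, γ^t·E[r] = 2.916667, running G = 2.916667
t=1: π = [0.2222, 0.0972, 0.2708, 0.1389, 0.1597, 0.1111], E[r] = 2.6111, γ^t·E[r] = 1.827778, running G = 4.744444
t=2: π = [0.1956, 0.1019, 0.3073, 0.1233, 0.1690, 0.1030], E[r] = 2.4815, γ^t·E[r] = 1.215926, running G = 5.960370
t=3: π = [0.1949, 0.0996, 0.3120, 0.1260, 0.1654, 0.1021], E[r] = 2.5018, γ^t·E[r] = 0.858129, running G = 6.818499
t=4: π = [0.1948, 0.0996, 0.3124, 0.1261, 0.1650, 0.1021], E[r] = 2.5045, γ^t·E[r] = 0.601326, running G = 7.419825
t=5: π = [0.1948, 0.0996, 0.3124, 0.1262, 0.1649, 0.1021], E[r] = 2.5050, γ^t·E[r] = 0.421008, running G = 7.840833
t=6: π = [0.1948, 0.0996, 0.3124, 0.1262, 0.1649, 0.1021], E[r] = 2.5050, γ^t·E[r] = 0.294708, running G = 8.135541
t=7: π = [0.1948, 0.0996, 0.3124, 0.1262, 0.1649, 0.1021], E[r] = 2.5050, γ^t·E[r] = 0.206296, running G = 8.341837
t=8: π = [0.1948, 0.0996, 0.3124, 0.1262, 0.1649, 0.1021], E[r] = 2.5050, γ^t·E[r] = 0.144407, running G = 8.486244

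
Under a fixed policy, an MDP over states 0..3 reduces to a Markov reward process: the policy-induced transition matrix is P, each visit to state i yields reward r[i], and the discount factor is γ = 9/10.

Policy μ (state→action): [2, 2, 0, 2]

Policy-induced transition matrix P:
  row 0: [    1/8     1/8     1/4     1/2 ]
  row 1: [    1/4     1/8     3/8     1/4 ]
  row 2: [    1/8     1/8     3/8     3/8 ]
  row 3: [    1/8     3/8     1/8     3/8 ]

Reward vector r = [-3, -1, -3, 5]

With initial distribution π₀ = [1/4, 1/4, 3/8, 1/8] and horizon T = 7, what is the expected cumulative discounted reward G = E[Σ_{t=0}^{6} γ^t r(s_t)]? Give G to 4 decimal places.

t=0: π = [0.2500, 0.2500, 0.3750, 0.1250], E[r] = -1.5000, γ^t·E[r] = -1.500000, running G = -1.500000
t=1: π = [0.1563, 0.1563, 0.3125, 0.3750], E[r] = 0.3125, γ^t·E[r] = 0.281250, running G = -1.218750
t=2: π = [0.1445, 0.2188, 0.2617, 0.3750], E[r] = 0.4375, γ^t·E[r] = 0.354375, running G = -0.864375
t=3: π = [0.1523, 0.2188, 0.2632, 0.3657], E[r] = 0.3633, γ^t·E[r] = 0.264832, running G = -0.599543
t=4: π = [0.1523, 0.2164, 0.2645, 0.3667], E[r] = 0.3665, γ^t·E[r] = 0.240431, running G = -0.359112
t=5: π = [0.1521, 0.2167, 0.2643, 0.3670], E[r] = 0.3693, γ^t·E[r] = 0.218046, running G = -0.141066
t=6: π = [0.1521, 0.2167, 0.2642, 0.3669], E[r] = 0.3689, γ^t·E[r] = 0.196035, running G = 0.054969

G = 0.0550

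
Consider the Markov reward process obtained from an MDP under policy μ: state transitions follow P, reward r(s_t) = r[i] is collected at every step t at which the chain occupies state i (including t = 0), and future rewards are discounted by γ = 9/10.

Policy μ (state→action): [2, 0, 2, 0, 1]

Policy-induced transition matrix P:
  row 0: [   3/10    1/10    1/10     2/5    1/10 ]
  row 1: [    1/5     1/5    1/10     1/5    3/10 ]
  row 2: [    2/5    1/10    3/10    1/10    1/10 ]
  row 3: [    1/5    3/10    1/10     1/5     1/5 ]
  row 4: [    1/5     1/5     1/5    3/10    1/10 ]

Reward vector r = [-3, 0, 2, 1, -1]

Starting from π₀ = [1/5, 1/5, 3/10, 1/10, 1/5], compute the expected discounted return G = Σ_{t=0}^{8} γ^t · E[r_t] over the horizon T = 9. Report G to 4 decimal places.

G = -2.0874

t=0: π = [0.2000, 0.2000, 0.3000, 0.1000, 0.2000], E[r] = -0.1000, γ^t·E[r] = -0.100000, running G = -0.100000
t=1: π = [0.2800, 0.1600, 0.1800, 0.2300, 0.1500], E[r] = -0.4000, γ^t·E[r] = -0.360000, running G = -0.460000
t=2: π = [0.2640, 0.1770, 0.1510, 0.2530, 0.1550], E[r] = -0.3920, γ^t·E[r] = -0.317520, running G = -0.777520
t=3: π = [0.2566, 0.1838, 0.1457, 0.2532, 0.1607], E[r] = -0.3859, γ^t·E[r] = -0.281321, running G = -1.058841
t=4: π = [0.2548, 0.1851, 0.1452, 0.2528, 0.1621], E[r] = -0.3832, γ^t·E[r] = -0.251444, running G = -1.310285
t=5: π = [0.2545, 0.1853, 0.1453, 0.2526, 0.1623], E[r] = -0.3827, γ^t·E[r] = -0.225992, running G = -1.536277
t=6: π = [0.2545, 0.1853, 0.1453, 0.2526, 0.1623], E[r] = -0.3827, γ^t·E[r] = -0.203360, running G = -1.739637
t=7: π = [0.2545, 0.1853, 0.1453, 0.2526, 0.1623], E[r] = -0.3827, γ^t·E[r] = -0.183023, running G = -1.922660
t=8: π = [0.2545, 0.1853, 0.1453, 0.2526, 0.1623], E[r] = -0.3827, γ^t·E[r] = -0.164722, running G = -2.087382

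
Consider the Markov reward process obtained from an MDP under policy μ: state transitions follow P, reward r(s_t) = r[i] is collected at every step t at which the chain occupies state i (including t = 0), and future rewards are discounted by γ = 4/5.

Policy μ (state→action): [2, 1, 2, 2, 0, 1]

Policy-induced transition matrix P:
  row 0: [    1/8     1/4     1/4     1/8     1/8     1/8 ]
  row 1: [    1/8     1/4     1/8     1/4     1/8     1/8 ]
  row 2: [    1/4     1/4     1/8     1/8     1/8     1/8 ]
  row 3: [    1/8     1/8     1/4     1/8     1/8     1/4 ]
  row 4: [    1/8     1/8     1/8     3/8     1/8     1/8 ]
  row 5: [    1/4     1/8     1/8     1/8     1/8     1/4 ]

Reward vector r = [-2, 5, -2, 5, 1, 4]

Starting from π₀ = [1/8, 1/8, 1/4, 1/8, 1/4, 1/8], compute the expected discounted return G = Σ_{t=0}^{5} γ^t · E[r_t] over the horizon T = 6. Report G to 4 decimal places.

t=0: π = [0.1250, 0.1250, 0.2500, 0.1250, 0.2500, 0.1250], E[r] = 1.2500, γ^t·E[r] = 1.250000, running G = 1.250000
t=1: π = [0.1719, 0.1875, 0.1563, 0.2031, 0.1250, 0.1563], E[r] = 2.0469, γ^t·E[r] = 1.637500, running G = 2.887500
t=2: π = [0.1641, 0.1895, 0.1719, 0.1797, 0.1250, 0.1699], E[r] = 1.9785, γ^t·E[r] = 1.266250, running G = 4.153750
t=3: π = [0.1677, 0.1907, 0.1680, 0.1799, 0.1250, 0.1687], E[r] = 1.9814, γ^t·E[r] = 1.014500, running G = 5.168250
t=4: π = [0.1671, 0.1908, 0.1685, 0.1801, 0.1250, 0.1686], E[r] = 1.9826, γ^t·E[r] = 0.812088, running G = 5.980338
t=5: π = [0.1671, 0.1908, 0.1684, 0.1801, 0.1250, 0.1686], E[r] = 1.9827, γ^t·E[r] = 0.649704, running G = 6.630041

G = 6.6300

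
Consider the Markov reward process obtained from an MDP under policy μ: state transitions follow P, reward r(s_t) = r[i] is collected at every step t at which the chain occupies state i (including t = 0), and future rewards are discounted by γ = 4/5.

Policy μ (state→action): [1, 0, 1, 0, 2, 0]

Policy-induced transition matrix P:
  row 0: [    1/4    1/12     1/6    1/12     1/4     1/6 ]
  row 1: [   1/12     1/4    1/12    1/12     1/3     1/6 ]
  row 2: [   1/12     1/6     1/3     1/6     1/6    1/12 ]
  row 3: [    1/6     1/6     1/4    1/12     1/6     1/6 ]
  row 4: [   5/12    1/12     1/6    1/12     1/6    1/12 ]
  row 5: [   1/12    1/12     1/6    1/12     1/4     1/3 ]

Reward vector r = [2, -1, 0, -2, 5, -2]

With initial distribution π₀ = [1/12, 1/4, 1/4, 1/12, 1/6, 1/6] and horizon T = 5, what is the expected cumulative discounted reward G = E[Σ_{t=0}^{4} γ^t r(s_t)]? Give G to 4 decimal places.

t=0: π = [0.0833, 0.2500, 0.2500, 0.0833, 0.1667, 0.1667], E[r] = 0.2500, γ^t·E[r] = 0.250000, running G = 0.250000
t=1: π = [0.1597, 0.1528, 0.1944, 0.1042, 0.2292, 0.1597], E[r] = 0.7847, γ^t·E[r] = 0.627778, running G = 0.877778
t=2: π = [0.1950, 0.1337, 0.1950, 0.0995, 0.2188, 0.1580], E[r] = 0.8351, γ^t·E[r] = 0.534444, running G = 1.412222
t=3: π = [0.1970, 0.1302, 0.1963, 0.0996, 0.2184, 0.1585], E[r] = 0.8396, γ^t·E[r] = 0.429852, running G = 1.842074
t=4: π = [0.1973, 0.1297, 0.1968, 0.0997, 0.2180, 0.1585], E[r] = 0.8383, γ^t·E[r] = 0.343386, running G = 2.185460

G = 2.1855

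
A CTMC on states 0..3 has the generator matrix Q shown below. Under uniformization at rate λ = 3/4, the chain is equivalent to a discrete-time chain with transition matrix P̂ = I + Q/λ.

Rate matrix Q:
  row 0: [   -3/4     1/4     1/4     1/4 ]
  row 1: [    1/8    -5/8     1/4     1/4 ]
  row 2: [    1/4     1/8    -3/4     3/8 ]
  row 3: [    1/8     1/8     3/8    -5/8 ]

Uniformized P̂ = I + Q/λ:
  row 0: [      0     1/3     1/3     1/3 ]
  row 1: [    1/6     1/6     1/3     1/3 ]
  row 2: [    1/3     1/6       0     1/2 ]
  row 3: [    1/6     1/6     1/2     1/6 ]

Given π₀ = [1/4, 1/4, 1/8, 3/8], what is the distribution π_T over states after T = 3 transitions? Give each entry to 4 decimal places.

t=0: π = [0.2500, 0.2500, 0.1250, 0.3750]
t=1: π = [0.1458, 0.2083, 0.3542, 0.2917]
t=2: π = [0.2014, 0.1910, 0.2639, 0.3438]
t=3: π = [0.1771, 0.2002, 0.3027, 0.3200]

π = [0.1771, 0.2002, 0.3027, 0.3200]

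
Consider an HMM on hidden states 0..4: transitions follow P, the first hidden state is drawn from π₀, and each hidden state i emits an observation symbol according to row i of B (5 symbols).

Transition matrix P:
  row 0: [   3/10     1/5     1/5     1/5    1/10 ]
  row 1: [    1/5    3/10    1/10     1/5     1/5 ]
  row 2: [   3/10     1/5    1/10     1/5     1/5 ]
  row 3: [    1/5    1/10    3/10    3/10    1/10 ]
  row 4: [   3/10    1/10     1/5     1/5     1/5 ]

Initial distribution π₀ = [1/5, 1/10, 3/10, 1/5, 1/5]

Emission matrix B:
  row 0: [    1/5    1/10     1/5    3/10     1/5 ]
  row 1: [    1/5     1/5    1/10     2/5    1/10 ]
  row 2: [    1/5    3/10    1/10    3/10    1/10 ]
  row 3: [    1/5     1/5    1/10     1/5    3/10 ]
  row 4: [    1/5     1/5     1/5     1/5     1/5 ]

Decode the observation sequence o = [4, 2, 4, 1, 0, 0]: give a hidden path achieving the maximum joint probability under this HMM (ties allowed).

t=0: δ = [4.000e-02, 1.000e-02, 3.000e-02, 6.000e-02, 4.000e-02]  (obs o_0=4)
t=1: δ = [2.400e-03, 8.000e-04, 1.800e-03, 1.800e-03, 1.600e-03]  ψ = [0, 0, 3, 3, 4]  (obs o_1=2)
t=2: δ = [1.440e-04, 4.800e-05, 5.400e-05, 1.620e-04, 7.200e-05]  ψ = [0, 0, 3, 3, 2]  (obs o_2=4)
t=3: δ = [4.320e-06, 5.760e-06, 1.458e-05, 9.720e-06, 3.240e-06]  ψ = [0, 0, 3, 3, 3]  (obs o_3=1)
t=4: δ = [8.748e-07, 5.832e-07, 5.832e-07, 5.832e-07, 5.832e-07]  ψ = [2, 2, 3, 2, 2]  (obs o_4=0)
t=5: δ = [5.249e-08, 3.499e-08, 3.499e-08, 3.499e-08, 2.333e-08]  ψ = [0, 0, 0, 0, 1]  (obs o_5=0)
backtrack: best end state = 0; path = [3, 3, 3, 2, 0, 0]

path = [3, 3, 3, 2, 0, 0]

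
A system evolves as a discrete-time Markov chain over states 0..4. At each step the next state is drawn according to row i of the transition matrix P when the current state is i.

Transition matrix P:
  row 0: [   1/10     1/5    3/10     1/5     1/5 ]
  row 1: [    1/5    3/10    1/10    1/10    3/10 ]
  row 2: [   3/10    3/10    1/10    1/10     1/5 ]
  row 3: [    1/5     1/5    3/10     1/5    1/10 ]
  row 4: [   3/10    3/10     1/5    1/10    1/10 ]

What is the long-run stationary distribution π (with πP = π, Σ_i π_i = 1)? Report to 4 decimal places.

π = [0.2167, 0.2648, 0.1897, 0.1352, 0.1936]

Balance equations π_j = Σ_i π_i·P[i][j]:
  π_0 = 1/10·π_0 + 1/5·π_1 + 3/10·π_2 + 1/5·π_3 + 3/10·π_4
  π_1 = 1/5·π_0 + 3/10·π_1 + 3/10·π_2 + 1/5·π_3 + 3/10·π_4
  π_2 = 3/10·π_0 + 1/10·π_1 + 1/10·π_2 + 3/10·π_3 + 1/5·π_4
  π_3 = 1/5·π_0 + 1/10·π_1 + 1/10·π_2 + 1/5·π_3 + 1/10·π_4
  normalize: π_0 + π_1 + π_2 + π_3 + π_4 = 1
Solving the linear system gives exactly π = [13/60, 143/540, 1127/5940, 73/540, 115/594].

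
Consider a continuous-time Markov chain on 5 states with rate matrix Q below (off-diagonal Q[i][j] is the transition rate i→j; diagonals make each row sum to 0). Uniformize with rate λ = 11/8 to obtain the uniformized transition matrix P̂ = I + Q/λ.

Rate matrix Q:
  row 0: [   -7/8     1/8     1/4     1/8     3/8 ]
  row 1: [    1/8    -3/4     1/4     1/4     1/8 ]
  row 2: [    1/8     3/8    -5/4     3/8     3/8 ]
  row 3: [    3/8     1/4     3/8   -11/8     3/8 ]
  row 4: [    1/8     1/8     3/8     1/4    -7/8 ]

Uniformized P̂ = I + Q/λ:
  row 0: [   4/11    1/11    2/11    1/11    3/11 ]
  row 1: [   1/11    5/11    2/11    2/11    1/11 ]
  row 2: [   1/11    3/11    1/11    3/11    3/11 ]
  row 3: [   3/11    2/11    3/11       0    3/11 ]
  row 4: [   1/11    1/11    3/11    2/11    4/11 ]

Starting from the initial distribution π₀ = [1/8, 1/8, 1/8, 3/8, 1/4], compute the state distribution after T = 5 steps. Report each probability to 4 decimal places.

π = [0.1642, 0.2222, 0.2011, 0.1566, 0.2558]

t=0: π = [0.1250, 0.1250, 0.1250, 0.3750, 0.2500]
t=1: π = [0.1932, 0.1932, 0.2273, 0.1136, 0.2727]
t=2: π = [0.1643, 0.2128, 0.1963, 0.1643, 0.2624]
t=3: π = [0.1656, 0.2189, 0.2028, 0.1549, 0.2579]
t=4: π = [0.1642, 0.2215, 0.2009, 0.1570, 0.2564]
t=5: π = [0.1642, 0.2222, 0.2011, 0.1566, 0.2558]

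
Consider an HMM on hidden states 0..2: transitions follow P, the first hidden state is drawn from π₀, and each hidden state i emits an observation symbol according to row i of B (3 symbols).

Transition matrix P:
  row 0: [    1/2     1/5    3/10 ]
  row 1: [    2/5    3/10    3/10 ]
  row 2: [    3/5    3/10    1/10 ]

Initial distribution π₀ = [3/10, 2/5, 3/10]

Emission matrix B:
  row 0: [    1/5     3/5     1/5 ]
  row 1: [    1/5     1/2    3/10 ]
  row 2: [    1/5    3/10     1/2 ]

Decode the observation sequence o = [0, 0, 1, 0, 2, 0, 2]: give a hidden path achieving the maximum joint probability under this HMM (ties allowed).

t=0: δ = [6.000e-02, 8.000e-02, 6.000e-02]  (obs o_0=0)
t=1: δ = [7.200e-03, 4.800e-03, 4.800e-03]  ψ = [2, 1, 1]  (obs o_1=0)
t=2: δ = [2.160e-03, 7.200e-04, 6.480e-04]  ψ = [0, 0, 0]  (obs o_2=1)
t=3: δ = [2.160e-04, 8.640e-05, 1.296e-04]  ψ = [0, 0, 0]  (obs o_3=0)
t=4: δ = [2.160e-05, 1.296e-05, 3.240e-05]  ψ = [0, 0, 0]  (obs o_4=2)
t=5: δ = [3.888e-06, 1.944e-06, 1.296e-06]  ψ = [2, 2, 0]  (obs o_5=0)
t=6: δ = [3.888e-07, 2.333e-07, 5.832e-07]  ψ = [0, 0, 0]  (obs o_6=2)
backtrack: best end state = 2; path = [2, 0, 0, 0, 2, 0, 2]

path = [2, 0, 0, 0, 2, 0, 2]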